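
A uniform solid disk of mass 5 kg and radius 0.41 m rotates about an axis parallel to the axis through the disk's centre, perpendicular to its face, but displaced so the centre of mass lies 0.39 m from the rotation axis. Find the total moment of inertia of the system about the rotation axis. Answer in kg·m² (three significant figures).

I_cm = (1/2)MR² = (1/2)(5)(0.41)² = 0.42025 kg·m²; centre at d = 0.39 m, so the parallel axis theorem gives I = 0.42025 + (5)(0.39)² = 1.1807 kg·m².

1.18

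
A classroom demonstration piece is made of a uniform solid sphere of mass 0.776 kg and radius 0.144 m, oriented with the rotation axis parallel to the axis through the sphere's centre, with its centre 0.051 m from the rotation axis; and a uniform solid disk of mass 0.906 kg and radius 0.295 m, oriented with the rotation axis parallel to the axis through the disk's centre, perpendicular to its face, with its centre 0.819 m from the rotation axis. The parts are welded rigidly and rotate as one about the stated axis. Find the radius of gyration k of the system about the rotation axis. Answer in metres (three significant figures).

Solid sphere: I_cm = (2/5)MR² = (2/5)(0.776)(0.144)² = 0.0064365 kg m^2; centre at d = 0.051 m, so I = I_cm + Md² gives I = 0.0064365 + (0.776)(0.051)² = 0.0084548 kg m^2.
Solid disk: I_cm = (1/2)MR² = (1/2)(0.906)(0.295)² = 0.039422 kg m^2; centre at d = 0.819 m, so I = I_cm + Md² gives I = 0.039422 + (0.906)(0.819)² = 0.64713 kg m^2.
Total I = 0.65559 kg m^2; total mass M = 1.682 kg.
k = √(I/M) = √(0.65559/1.682) = 0.62431 m.

0.624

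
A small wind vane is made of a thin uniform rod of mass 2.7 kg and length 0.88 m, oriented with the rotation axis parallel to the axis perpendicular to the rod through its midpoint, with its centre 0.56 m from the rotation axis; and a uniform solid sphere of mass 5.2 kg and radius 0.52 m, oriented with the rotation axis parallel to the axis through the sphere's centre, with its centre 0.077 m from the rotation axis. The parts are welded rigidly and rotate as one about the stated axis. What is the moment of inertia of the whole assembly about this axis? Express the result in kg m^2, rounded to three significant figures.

1.61

Thin rod: I_cm = (1/12)ML² = (1/12)(2.7)(0.88)² = 0.17424 kg m^2; centre at d = 0.56 m, so the parallel axis theorem gives I = 0.17424 + (2.7)(0.56)² = 1.021 kg m^2.
Solid sphere: I_cm = (2/5)MR² = (2/5)(5.2)(0.52)² = 0.56243 kg m^2; centre at d = 0.077 m, so the parallel axis theorem gives I = 0.56243 + (5.2)(0.077)² = 0.59326 kg m^2.
Total I = 1.021 + 0.59326 = 1.6142 kg m^2.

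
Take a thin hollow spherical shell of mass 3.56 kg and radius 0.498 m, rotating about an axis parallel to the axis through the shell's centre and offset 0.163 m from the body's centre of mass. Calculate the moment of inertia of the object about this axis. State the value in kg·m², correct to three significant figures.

0.683

I_cm = (2/3)MR² = (2/3)(3.56)(0.498)² = 0.5886 kg·m²; centre at d = 0.163 m, so I = I_cm + Md² gives I = 0.5886 + (3.56)(0.163)² = 0.68318 kg·m².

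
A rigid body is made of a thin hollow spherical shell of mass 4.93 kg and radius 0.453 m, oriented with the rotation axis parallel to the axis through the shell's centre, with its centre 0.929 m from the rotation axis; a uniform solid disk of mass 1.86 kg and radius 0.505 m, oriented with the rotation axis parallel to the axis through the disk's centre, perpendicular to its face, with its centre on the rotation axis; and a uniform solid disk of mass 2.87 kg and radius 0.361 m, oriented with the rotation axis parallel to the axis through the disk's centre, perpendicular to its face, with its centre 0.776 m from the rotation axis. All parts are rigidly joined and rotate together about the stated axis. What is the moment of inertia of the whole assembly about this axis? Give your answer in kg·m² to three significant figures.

7.08

Spherical shell: I_cm = (2/3)MR² = (2/3)(4.93)(0.453)² = 0.67445 kg·m²; centre at d = 0.929 m, so I = I_cm + Md² gives I = 0.67445 + (4.93)(0.929)² = 4.9292 kg·m².
Solid disk: I_cm = (1/2)MR² = (1/2)(1.86)(0.505)² = 0.23717 kg·m²; axis through the centre, so I = 0.23717 kg·m².
Solid disk: I_cm = (1/2)MR² = (1/2)(2.87)(0.361)² = 0.18701 kg·m²; centre at d = 0.776 m, so I = I_cm + Md² gives I = 0.18701 + (2.87)(0.776)² = 1.9153 kg·m².
Total I = 4.9292 + 0.23717 + 1.9153 = 7.0817 kg·m².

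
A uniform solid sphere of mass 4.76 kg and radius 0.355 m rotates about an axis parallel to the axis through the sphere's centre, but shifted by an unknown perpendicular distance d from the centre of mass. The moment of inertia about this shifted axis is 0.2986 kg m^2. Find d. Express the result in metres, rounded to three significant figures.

About the centre-of-mass axis, I_cm = (2/5)MR² = (2/5)(4.76)(0.355)² = 0.23995 kg m^2.
Parallel axis theorem: I = I_cm + Md², so Md² = 0.2986 − 0.23995 = 0.058648 kg m^2.
d = √(0.058648 / 4.76) = 0.111 m.

0.111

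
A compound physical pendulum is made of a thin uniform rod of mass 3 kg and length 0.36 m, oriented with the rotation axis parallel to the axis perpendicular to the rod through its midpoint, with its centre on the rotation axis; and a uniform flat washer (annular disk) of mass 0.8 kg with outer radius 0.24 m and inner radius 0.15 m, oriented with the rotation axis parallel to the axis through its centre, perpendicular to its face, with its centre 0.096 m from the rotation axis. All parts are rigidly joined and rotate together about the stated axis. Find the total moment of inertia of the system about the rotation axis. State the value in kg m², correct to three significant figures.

0.0718

Thin rod: I_cm = (1/12)ML² = (1/12)(3)(0.36)² = 0.0324 kg m²; axis through the centre, so I = 0.0324 kg m².
Annular disk: I_cm = (1/2)M(R²+r²) = (1/2)(0.8)[(0.24)² + (0.15)²] = 0.03204 kg m²; centre at d = 0.096 m, so I = I_cm + Md² gives I = 0.03204 + (0.8)(0.096)² = 0.039413 kg m².
Total I = 0.0324 + 0.039413 = 0.071813 kg m².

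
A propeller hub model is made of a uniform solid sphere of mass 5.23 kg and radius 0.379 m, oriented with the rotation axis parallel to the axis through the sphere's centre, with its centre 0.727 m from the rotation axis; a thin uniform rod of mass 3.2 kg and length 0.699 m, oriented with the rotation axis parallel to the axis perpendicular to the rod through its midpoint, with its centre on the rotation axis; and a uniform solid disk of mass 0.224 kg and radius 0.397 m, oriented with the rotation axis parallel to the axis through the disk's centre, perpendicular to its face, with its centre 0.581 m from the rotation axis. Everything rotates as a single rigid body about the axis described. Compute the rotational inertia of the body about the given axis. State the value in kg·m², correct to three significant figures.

Solid sphere: I_cm = (2/5)MR² = (2/5)(5.23)(0.379)² = 0.3005 kg·m²; centre at d = 0.727 m, so I = I_cm + Md² gives I = 0.3005 + (5.23)(0.727)² = 3.0647 kg·m².
Thin rod: I_cm = (1/12)ML² = (1/12)(3.2)(0.699)² = 0.13029 kg·m²; axis through the centre, so I = 0.13029 kg·m².
Solid disk: I_cm = (1/2)MR² = (1/2)(0.224)(0.397)² = 0.017652 kg·m²; centre at d = 0.581 m, so I = I_cm + Md² gives I = 0.017652 + (0.224)(0.581)² = 0.093266 kg·m².
Total I = 3.0647 + 0.13029 + 0.093266 = 3.2883 kg·m².

3.29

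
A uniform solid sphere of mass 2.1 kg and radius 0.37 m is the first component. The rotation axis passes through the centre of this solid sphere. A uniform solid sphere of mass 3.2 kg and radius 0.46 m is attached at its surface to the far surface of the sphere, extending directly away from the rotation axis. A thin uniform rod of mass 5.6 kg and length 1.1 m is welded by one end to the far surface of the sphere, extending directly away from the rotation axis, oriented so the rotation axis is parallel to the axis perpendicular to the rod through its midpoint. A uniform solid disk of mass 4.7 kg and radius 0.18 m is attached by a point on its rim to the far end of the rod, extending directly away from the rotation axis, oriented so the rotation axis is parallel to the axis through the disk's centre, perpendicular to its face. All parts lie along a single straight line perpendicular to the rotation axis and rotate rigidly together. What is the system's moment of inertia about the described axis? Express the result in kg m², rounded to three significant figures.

Solid sphere: I_cm = (2/5)MR² = (2/5)(2.1)(0.37)² = 0.115 kg m²; axis through the centre, so I = 0.115 kg m².
Solid sphere: I_cm = (2/5)MR² = (2/5)(3.2)(0.46)² = 0.27085 kg m²; centre at d = 0.37 + 0.46 = 0.83 m, so the parallel axis theorem gives I = 0.27085 + (3.2)(0.83)² = 2.4753 kg m².
Thin rod: I_cm = (1/12)ML² = (1/12)(5.6)(1.1)² = 0.56467 kg m²; centre at d = 0.37 + 0.46 + 0.46 + 0.55 = 1.84 m, so the parallel axis theorem gives I = 0.56467 + (5.6)(1.84)² = 19.524 kg m².
Solid disk: I_cm = (1/2)MR² = (1/2)(4.7)(0.18)² = 0.07614 kg m²; centre at d = 0.37 + 0.46 + 0.46 + 0.55 + 0.55 + 0.18 = 2.57 m, so the parallel axis theorem gives I = 0.07614 + (4.7)(2.57)² = 31.119 kg m².
Total I = 0.115 + 2.4753 + 19.524 + 31.119 = 53.234 kg m².

53.2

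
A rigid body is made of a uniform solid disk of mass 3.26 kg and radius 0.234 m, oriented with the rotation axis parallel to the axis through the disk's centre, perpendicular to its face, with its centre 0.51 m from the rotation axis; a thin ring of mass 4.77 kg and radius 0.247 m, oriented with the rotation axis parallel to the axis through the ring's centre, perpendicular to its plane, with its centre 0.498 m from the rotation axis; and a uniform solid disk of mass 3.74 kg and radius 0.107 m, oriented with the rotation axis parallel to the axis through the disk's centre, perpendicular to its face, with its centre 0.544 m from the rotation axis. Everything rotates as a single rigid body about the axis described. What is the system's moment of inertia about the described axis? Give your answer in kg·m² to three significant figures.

3.54

Solid disk: I_cm = (1/2)MR² = (1/2)(3.26)(0.234)² = 0.089252 kg·m²; centre at d = 0.51 m, so the parallel axis theorem gives I = 0.089252 + (3.26)(0.51)² = 0.93718 kg·m².
Thin ring: I_cm = MR² = (4.77)(0.247)² = 0.29101 kg·m²; centre at d = 0.498 m, so the parallel axis theorem gives I = 0.29101 + (4.77)(0.498)² = 1.474 kg·m².
Solid disk: I_cm = (1/2)MR² = (1/2)(3.74)(0.107)² = 0.02141 kg·m²; centre at d = 0.544 m, so the parallel axis theorem gives I = 0.02141 + (3.74)(0.544)² = 1.1282 kg·m².
Total I = 0.93718 + 1.474 + 1.1282 = 3.5394 kg·m².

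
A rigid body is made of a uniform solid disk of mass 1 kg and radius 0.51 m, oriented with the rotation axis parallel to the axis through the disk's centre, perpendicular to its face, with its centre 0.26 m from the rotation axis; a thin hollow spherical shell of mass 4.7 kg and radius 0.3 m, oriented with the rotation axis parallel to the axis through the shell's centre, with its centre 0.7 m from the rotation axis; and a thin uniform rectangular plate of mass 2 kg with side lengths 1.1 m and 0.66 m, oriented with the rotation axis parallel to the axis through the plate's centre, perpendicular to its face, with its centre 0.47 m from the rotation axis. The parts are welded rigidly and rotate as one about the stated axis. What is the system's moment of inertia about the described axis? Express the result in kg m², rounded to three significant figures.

3.50

Solid disk: I_cm = (1/2)MR² = (1/2)(1)(0.51)² = 0.13005 kg m²; centre at d = 0.26 m, so the parallel axis theorem gives I = 0.13005 + (1)(0.26)² = 0.19765 kg m².
Spherical shell: I_cm = (2/3)MR² = (2/3)(4.7)(0.3)² = 0.282 kg m²; centre at d = 0.7 m, so the parallel axis theorem gives I = 0.282 + (4.7)(0.7)² = 2.585 kg m².
Rectangular plate: I_cm = (1/12)M(a²+b²) = (1/12)(2)[(1.1)² + (0.66)²] = 0.27427 kg m²; centre at d = 0.47 m, so the parallel axis theorem gives I = 0.27427 + (2)(0.47)² = 0.71607 kg m².
Total I = 0.19765 + 2.585 + 0.71607 = 3.4987 kg m².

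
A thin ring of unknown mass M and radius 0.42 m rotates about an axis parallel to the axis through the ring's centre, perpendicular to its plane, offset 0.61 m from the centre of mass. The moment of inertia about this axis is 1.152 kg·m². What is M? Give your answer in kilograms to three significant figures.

2.10

I = I_cm + Md² = MR² + Md² = M·[1·(0.42)² + (0.61)²] = M·0.5485.
So M = 1.152 / 0.5485 = 2.1003 kg.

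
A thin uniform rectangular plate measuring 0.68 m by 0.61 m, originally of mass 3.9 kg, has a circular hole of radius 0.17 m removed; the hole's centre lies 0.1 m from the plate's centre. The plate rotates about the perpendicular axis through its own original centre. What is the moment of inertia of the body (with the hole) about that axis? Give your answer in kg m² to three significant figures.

Unpierced body about its centre: I₀ = (1/12)M(a²+b²) = (1/12)(3.9)[(0.68)² + (0.61)²] = 0.27121 kg m².
The removed disk has mass m = M·πr²/(ab) = (3.9)·π(0.17)²/(0.68·0.61) = 0.85364 kg (same uniform areal density).
Its moment of inertia about the rotation axis (parallel-axis theorem): I_hole = (1/2)mr² + md² = (1/2)(0.85364)(0.17)² + (0.85364)(0.1)² = 0.020871 kg m².
Treating the hole as negative mass, I = I₀ − I_hole = 0.27121 − 0.020871 = 0.25034 kg m².

0.250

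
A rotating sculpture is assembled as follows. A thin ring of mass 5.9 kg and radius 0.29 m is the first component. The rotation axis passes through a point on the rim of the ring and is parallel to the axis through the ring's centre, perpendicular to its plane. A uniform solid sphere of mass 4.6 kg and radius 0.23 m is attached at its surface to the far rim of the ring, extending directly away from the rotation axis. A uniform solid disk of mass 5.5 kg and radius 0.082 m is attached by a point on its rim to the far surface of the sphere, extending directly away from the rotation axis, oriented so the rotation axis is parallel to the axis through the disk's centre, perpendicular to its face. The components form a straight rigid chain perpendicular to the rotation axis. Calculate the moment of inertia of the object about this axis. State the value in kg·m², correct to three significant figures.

11.1

Thin ring: I_cm = MR² = (5.9)(0.29)² = 0.49619 kg·m²; centre at d = 0.29 m, so I = I_cm + Md² gives I = 0.49619 + (5.9)(0.29)² = 0.99238 kg·m².
Solid sphere: I_cm = (2/5)MR² = (2/5)(4.6)(0.23)² = 0.097336 kg·m²; centre at d = 0.29 + 0.29 + 0.23 = 0.81 m, so I = I_cm + Md² gives I = 0.097336 + (4.6)(0.81)² = 3.1154 kg·m².
Solid disk: I_cm = (1/2)MR² = (1/2)(5.5)(0.082)² = 0.018491 kg·m²; centre at d = 0.29 + 0.29 + 0.23 + 0.23 + 0.082 = 1.122 m, so I = I_cm + Md² gives I = 0.018491 + (5.5)(1.122)² = 6.9424 kg·m².
Total I = 0.99238 + 3.1154 + 6.9424 = 11.05 kg·m².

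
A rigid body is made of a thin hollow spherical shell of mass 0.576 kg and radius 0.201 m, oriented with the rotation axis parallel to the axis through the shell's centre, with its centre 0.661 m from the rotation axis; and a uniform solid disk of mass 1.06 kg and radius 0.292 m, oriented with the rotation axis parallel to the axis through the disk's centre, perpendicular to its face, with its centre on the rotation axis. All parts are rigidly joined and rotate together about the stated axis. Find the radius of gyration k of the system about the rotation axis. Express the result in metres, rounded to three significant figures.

Spherical shell: I_cm = (2/3)MR² = (2/3)(0.576)(0.201)² = 0.015514 kg·m²; centre at d = 0.661 m, so the parallel axis theorem gives I = 0.015514 + (0.576)(0.661)² = 0.26718 kg·m².
Solid disk: I_cm = (1/2)MR² = (1/2)(1.06)(0.292)² = 0.04519 kg·m²; axis through the centre, so I = 0.04519 kg·m².
Total I = 0.31237 kg·m²; total mass M = 1.636 kg.
k = √(I/M) = √(0.31237/1.636) = 0.43696 m.

0.437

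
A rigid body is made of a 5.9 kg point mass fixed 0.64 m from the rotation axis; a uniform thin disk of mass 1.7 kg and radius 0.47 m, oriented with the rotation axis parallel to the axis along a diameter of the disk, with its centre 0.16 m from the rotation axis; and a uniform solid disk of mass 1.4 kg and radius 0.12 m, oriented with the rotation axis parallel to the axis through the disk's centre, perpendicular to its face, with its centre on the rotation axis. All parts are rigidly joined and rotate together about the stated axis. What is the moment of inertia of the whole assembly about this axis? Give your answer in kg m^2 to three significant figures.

Point mass: I_cm = 0; centre at d = 0.64 m, so I = I_cm + Md² gives I = 0 + (5.9)(0.64)² = 2.4166 kg m^2.
Thin disk: I_cm = (1/4)MR² = (1/4)(1.7)(0.47)² = 0.093882 kg m^2; centre at d = 0.16 m, so I = I_cm + Md² gives I = 0.093882 + (1.7)(0.16)² = 0.1374 kg m^2.
Solid disk: I_cm = (1/2)MR² = (1/2)(1.4)(0.12)² = 0.01008 kg m^2; axis through the centre, so I = 0.01008 kg m^2.
Total I = 2.4166 + 0.1374 + 0.01008 = 2.5641 kg m^2.

2.56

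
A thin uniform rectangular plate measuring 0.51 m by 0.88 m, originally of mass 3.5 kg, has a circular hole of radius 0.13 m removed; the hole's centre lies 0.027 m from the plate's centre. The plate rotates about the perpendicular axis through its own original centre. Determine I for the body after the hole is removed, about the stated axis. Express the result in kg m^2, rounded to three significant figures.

0.298

Unpierced body about its centre: I₀ = (1/12)M(a²+b²) = (1/12)(3.5)[(0.51)² + (0.88)²] = 0.30173 kg m^2.
The removed disk has mass m = M·πr²/(ab) = (3.5)·π(0.13)²/(0.51·0.88) = 0.41405 kg (same uniform areal density).
Its moment of inertia about the rotation axis (parallel-axis theorem): I_hole = (1/2)mr² + md² = (1/2)(0.41405)(0.13)² + (0.41405)(0.027)² = 0.0038006 kg m^2.
Treating the hole as negative mass, I = I₀ − I_hole = 0.30173 − 0.0038006 = 0.29793 kg m^2.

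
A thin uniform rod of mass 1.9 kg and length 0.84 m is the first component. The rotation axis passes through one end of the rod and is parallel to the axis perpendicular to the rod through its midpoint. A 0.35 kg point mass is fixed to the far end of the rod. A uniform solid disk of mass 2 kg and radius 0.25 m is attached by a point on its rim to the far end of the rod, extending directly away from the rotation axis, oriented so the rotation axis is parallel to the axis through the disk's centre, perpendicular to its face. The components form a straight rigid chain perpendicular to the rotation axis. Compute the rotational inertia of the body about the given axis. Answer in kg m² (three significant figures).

3.13

Thin rod: I_cm = (1/12)ML² = (1/12)(1.9)(0.84)² = 0.11172 kg m²; centre at d = 0.42 m, so the parallel axis theorem gives I = 0.11172 + (1.9)(0.42)² = 0.44688 kg m².
Point mass: I_cm = 0; centre at d = 0.42 + 0.42 = 0.84 m, so the parallel axis theorem gives I = 0 + (0.35)(0.84)² = 0.24696 kg m².
Solid disk: I_cm = (1/2)MR² = (1/2)(2)(0.25)² = 0.0625 kg m²; centre at d = 0.42 + 0.42 + 0.25 = 1.09 m, so the parallel axis theorem gives I = 0.0625 + (2)(1.09)² = 2.4387 kg m².
Total I = 0.44688 + 0.24696 + 2.4387 = 3.1325 kg m².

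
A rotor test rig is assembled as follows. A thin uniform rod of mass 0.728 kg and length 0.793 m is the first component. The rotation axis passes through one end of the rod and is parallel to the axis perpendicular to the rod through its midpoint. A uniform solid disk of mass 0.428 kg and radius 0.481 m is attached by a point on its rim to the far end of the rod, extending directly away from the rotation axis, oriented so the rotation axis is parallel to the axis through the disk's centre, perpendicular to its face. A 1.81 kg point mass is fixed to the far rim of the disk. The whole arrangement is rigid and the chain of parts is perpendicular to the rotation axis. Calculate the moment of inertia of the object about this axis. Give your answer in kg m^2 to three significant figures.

6.47

Thin rod: I_cm = (1/12)ML² = (1/12)(0.728)(0.793)² = 0.03815 kg m^2; centre at d = 0.3965 m, so the parallel axis theorem gives I = 0.03815 + (0.728)(0.3965)² = 0.1526 kg m^2.
Solid disk: I_cm = (1/2)MR² = (1/2)(0.428)(0.481)² = 0.049511 kg m^2; centre at d = 0.3965 + 0.3965 + 0.481 = 1.274 m, so the parallel axis theorem gives I = 0.049511 + (0.428)(1.274)² = 0.74419 kg m^2.
Point mass: I_cm = 0; centre at d = 0.3965 + 0.3965 + 0.481 + 0.481 = 1.755 m, so the parallel axis theorem gives I = 0 + (1.81)(1.755)² = 5.5748 kg m^2.
Total I = 0.1526 + 0.74419 + 5.5748 = 6.4716 kg m^2.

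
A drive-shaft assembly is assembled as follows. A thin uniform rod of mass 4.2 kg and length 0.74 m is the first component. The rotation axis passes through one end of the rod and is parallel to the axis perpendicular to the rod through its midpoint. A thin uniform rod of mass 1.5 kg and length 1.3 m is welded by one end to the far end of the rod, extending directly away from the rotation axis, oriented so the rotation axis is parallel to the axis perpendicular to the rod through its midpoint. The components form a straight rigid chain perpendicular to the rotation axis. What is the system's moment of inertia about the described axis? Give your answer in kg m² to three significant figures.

Thin rod: I_cm = (1/12)ML² = (1/12)(4.2)(0.74)² = 0.19166 kg m²; centre at d = 0.37 m, so I = I_cm + Md² gives I = 0.19166 + (4.2)(0.37)² = 0.76664 kg m².
Thin rod: I_cm = (1/12)ML² = (1/12)(1.5)(1.3)² = 0.21125 kg m²; centre at d = 0.37 + 0.37 + 0.65 = 1.39 m, so I = I_cm + Md² gives I = 0.21125 + (1.5)(1.39)² = 3.1094 kg m².
Total I = 0.76664 + 3.1094 = 3.876 kg m².

3.88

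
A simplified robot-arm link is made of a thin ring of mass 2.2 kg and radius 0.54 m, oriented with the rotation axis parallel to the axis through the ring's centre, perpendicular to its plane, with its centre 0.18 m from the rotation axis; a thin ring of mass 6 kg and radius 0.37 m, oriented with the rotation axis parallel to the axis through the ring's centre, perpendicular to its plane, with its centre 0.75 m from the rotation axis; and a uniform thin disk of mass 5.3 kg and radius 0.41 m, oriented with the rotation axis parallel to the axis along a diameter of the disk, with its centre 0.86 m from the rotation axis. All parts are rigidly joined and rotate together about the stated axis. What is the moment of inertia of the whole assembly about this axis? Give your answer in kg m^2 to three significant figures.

9.05

Thin ring: I_cm = MR² = (2.2)(0.54)² = 0.64152 kg m^2; centre at d = 0.18 m, so the parallel axis theorem gives I = 0.64152 + (2.2)(0.18)² = 0.7128 kg m^2.
Thin ring: I_cm = MR² = (6)(0.37)² = 0.8214 kg m^2; centre at d = 0.75 m, so the parallel axis theorem gives I = 0.8214 + (6)(0.75)² = 4.1964 kg m^2.
Thin disk: I_cm = (1/4)MR² = (1/4)(5.3)(0.41)² = 0.22273 kg m^2; centre at d = 0.86 m, so the parallel axis theorem gives I = 0.22273 + (5.3)(0.86)² = 4.1426 kg m^2.
Total I = 0.7128 + 4.1964 + 4.1426 = 9.0518 kg m^2.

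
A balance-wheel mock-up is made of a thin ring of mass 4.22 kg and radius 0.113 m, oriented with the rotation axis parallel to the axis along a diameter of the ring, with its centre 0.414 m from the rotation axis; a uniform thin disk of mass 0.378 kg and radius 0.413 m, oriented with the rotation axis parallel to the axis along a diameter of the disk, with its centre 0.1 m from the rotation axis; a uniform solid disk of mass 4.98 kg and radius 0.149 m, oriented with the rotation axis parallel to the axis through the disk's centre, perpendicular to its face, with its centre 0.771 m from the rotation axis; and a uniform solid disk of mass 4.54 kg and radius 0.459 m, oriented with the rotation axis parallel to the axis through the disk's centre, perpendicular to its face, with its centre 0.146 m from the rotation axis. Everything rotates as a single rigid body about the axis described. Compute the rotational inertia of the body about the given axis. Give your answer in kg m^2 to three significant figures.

Thin ring: I_cm = (1/2)MR² = (1/2)(4.22)(0.113)² = 0.026943 kg m^2; centre at d = 0.414 m, so the parallel axis theorem gives I = 0.026943 + (4.22)(0.414)² = 0.75023 kg m^2.
Thin disk: I_cm = (1/4)MR² = (1/4)(0.378)(0.413)² = 0.016119 kg m^2; centre at d = 0.1 m, so the parallel axis theorem gives I = 0.016119 + (0.378)(0.1)² = 0.019899 kg m^2.
Solid disk: I_cm = (1/2)MR² = (1/2)(4.98)(0.149)² = 0.05528 kg m^2; centre at d = 0.771 m, so the parallel axis theorem gives I = 0.05528 + (4.98)(0.771)² = 3.0156 kg m^2.
Solid disk: I_cm = (1/2)MR² = (1/2)(4.54)(0.459)² = 0.47825 kg m^2; centre at d = 0.146 m, so the parallel axis theorem gives I = 0.47825 + (4.54)(0.146)² = 0.57502 kg m^2.
Total I = 0.75023 + 0.019899 + 3.0156 + 0.57502 = 4.3607 kg m^2.

4.36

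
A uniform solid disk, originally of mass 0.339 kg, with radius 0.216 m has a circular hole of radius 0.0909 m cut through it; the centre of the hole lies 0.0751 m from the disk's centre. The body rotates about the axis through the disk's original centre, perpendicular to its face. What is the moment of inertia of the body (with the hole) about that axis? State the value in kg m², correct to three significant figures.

Unpierced body about its centre: I₀ = (1/2)MR² = (1/2)(0.339)(0.216)² = 0.0079082 kg m².
The removed disk has mass m = M·(r/R)² = (0.339)(0.0909/0.216)² = 0.060037 kg (same uniform areal density).
Its moment of inertia about the rotation axis (parallel-axis theorem): I_hole = (1/2)mr² + md² = (1/2)(0.060037)(0.0909)² + (0.060037)(0.0751)² = 0.00058665 kg m².
Treating the hole as negative mass, I = I₀ − I_hole = 0.0079082 − 0.00058665 = 0.0073215 kg m².

0.00732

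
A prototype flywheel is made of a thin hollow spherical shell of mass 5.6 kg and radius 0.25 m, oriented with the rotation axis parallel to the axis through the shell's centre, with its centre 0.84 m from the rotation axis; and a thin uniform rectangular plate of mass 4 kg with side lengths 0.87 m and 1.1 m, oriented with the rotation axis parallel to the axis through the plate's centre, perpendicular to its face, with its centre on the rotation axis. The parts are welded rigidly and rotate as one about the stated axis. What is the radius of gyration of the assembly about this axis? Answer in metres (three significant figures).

0.710

Spherical shell: I_cm = (2/3)MR² = (2/3)(5.6)(0.25)² = 0.23333 kg m^2; centre at d = 0.84 m, so I = I_cm + Md² gives I = 0.23333 + (5.6)(0.84)² = 4.1847 kg m^2.
Rectangular plate: I_cm = (1/12)M(a²+b²) = (1/12)(4)[(0.87)² + (1.1)²] = 0.65563 kg m^2; axis through the centre, so I = 0.65563 kg m^2.
Total I = 4.8403 kg m^2; total mass M = 9.6 kg.
k = √(I/M) = √(4.8403/9.6) = 0.71007 m.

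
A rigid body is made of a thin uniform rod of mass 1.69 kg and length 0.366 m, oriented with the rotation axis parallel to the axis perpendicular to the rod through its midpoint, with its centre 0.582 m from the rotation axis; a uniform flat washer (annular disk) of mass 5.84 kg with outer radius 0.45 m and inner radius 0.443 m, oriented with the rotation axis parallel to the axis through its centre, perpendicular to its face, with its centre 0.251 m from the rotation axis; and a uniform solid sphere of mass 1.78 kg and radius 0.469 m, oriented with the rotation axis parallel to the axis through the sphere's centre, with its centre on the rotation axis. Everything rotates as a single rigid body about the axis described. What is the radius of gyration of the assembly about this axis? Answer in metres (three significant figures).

0.495

Thin rod: I_cm = (1/12)ML² = (1/12)(1.69)(0.366)² = 0.018865 kg·m²; centre at d = 0.582 m, so I = I_cm + Md² gives I = 0.018865 + (1.69)(0.582)² = 0.59131 kg·m².
Annular disk: I_cm = (1/2)M(R²+r²) = (1/2)(5.84)[(0.45)² + (0.443)²] = 1.1643 kg·m²; centre at d = 0.251 m, so I = I_cm + Md² gives I = 1.1643 + (5.84)(0.251)² = 1.5323 kg·m².
Solid sphere: I_cm = (2/5)MR² = (2/5)(1.78)(0.469)² = 0.15661 kg·m²; axis through the centre, so I = 0.15661 kg·m².
Total I = 2.2802 kg·m²; total mass M = 9.31 kg.
k = √(I/M) = √(2.2802/9.31) = 0.49489 m.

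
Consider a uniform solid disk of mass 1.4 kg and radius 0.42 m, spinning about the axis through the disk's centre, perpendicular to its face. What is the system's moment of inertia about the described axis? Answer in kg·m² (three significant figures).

I_cm = (1/2)MR² = (1/2)(1.4)(0.42)² = 0.12348 kg·m²; axis through the centre, so I = 0.12348 kg·m².

0.123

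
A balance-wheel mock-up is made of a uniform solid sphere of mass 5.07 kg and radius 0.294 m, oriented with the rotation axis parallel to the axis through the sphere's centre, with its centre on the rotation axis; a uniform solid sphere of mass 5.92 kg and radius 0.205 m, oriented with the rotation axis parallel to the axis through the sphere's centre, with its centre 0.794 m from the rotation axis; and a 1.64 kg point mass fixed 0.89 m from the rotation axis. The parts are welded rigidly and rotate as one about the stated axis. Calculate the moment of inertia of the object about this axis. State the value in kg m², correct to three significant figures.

Solid sphere: I_cm = (2/5)MR² = (2/5)(5.07)(0.294)² = 0.17529 kg m²; axis through the centre, so I = 0.17529 kg m².
Solid sphere: I_cm = (2/5)MR² = (2/5)(5.92)(0.205)² = 0.099515 kg m²; centre at d = 0.794 m, so the parallel axis theorem gives I = 0.099515 + (5.92)(0.794)² = 3.8317 kg m².
Point mass: I_cm = 0; centre at d = 0.89 m, so the parallel axis theorem gives I = 0 + (1.64)(0.89)² = 1.299 kg m².
Total I = 0.17529 + 3.8317 + 1.299 = 5.306 kg m².

5.31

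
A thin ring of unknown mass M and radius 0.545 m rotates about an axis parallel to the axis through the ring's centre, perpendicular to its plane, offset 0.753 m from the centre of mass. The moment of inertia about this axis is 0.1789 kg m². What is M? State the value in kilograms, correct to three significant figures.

0.207

I = I_cm + Md² = MR² + Md² = M·[1·(0.545)² + (0.753)²] = M·0.86403.
So M = 0.1789 / 0.86403 = 0.20705 kg.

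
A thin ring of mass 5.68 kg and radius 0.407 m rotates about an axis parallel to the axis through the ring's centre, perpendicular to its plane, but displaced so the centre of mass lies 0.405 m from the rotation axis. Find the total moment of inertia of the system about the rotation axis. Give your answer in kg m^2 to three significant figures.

I_cm = MR² = (5.68)(0.407)² = 0.94089 kg m^2; centre at d = 0.405 m, so the parallel axis theorem gives I = 0.94089 + (5.68)(0.405)² = 1.8725 kg m^2.

1.87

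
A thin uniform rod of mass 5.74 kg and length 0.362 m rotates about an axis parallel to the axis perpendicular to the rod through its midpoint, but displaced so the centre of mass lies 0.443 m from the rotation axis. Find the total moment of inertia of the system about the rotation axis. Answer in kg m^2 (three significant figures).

I_cm = (1/12)ML² = (1/12)(5.74)(0.362)² = 0.062683 kg m^2; centre at d = 0.443 m, so the parallel axis theorem gives I = 0.062683 + (5.74)(0.443)² = 1.1892 kg m^2.

1.19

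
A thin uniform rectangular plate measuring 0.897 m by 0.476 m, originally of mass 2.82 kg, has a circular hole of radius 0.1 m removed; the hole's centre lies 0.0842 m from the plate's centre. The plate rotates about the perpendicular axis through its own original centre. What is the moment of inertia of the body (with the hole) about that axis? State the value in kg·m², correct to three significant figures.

Unpierced body about its centre: I₀ = (1/12)M(a²+b²) = (1/12)(2.82)[(0.897)² + (0.476)²] = 0.24233 kg·m².
The removed disk has mass m = M·πr²/(ab) = (2.82)·π(0.1)²/(0.897·0.476) = 0.20749 kg (same uniform areal density).
Its moment of inertia about the rotation axis (parallel-axis theorem): I_hole = (1/2)mr² + md² = (1/2)(0.20749)(0.1)² + (0.20749)(0.0842)² = 0.0025085 kg·m².
Treating the hole as negative mass, I = I₀ − I_hole = 0.24233 − 0.0025085 = 0.23982 kg·m².

0.240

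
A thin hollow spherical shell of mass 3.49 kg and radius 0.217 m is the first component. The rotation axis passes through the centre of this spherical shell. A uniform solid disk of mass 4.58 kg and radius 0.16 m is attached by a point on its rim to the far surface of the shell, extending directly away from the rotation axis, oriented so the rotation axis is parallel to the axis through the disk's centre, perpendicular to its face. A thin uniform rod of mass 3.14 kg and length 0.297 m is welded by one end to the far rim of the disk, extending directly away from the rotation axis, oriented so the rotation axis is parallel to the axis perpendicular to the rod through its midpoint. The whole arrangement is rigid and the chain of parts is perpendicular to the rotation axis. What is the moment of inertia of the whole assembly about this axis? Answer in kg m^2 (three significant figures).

Spherical shell: I_cm = (2/3)MR² = (2/3)(3.49)(0.217)² = 0.10956 kg m^2; axis through the centre, so I = 0.10956 kg m^2.
Solid disk: I_cm = (1/2)MR² = (1/2)(4.58)(0.16)² = 0.058624 kg m^2; centre at d = 0.217 + 0.16 = 0.377 m, so I = I_cm + Md² gives I = 0.058624 + (4.58)(0.377)² = 0.70957 kg m^2.
Thin rod: I_cm = (1/12)ML² = (1/12)(3.14)(0.297)² = 0.023081 kg m^2; centre at d = 0.217 + 0.16 + 0.16 + 0.1485 = 0.6855 m, so I = I_cm + Md² gives I = 0.023081 + (3.14)(0.6855)² = 1.4986 kg m^2.
Total I = 0.10956 + 0.70957 + 1.4986 = 2.3177 kg m^2.

2.32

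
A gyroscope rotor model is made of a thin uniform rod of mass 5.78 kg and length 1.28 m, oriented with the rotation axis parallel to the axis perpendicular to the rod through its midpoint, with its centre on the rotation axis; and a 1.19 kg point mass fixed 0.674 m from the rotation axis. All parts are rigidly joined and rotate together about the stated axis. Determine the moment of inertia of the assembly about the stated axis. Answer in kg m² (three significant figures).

1.33

Thin rod: I_cm = (1/12)ML² = (1/12)(5.78)(1.28)² = 0.78916 kg m²; axis through the centre, so I = 0.78916 kg m².
Point mass: I_cm = 0; centre at d = 0.674 m, so the parallel axis theorem gives I = 0 + (1.19)(0.674)² = 0.54059 kg m².
Total I = 0.78916 + 0.54059 = 1.3298 kg m².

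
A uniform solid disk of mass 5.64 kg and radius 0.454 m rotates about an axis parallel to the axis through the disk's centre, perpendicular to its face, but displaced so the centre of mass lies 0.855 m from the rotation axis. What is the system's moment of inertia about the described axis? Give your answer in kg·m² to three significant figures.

I_cm = (1/2)MR² = (1/2)(5.64)(0.454)² = 0.58125 kg·m²; centre at d = 0.855 m, so the parallel axis theorem gives I = 0.58125 + (5.64)(0.855)² = 4.7042 kg·m².

4.70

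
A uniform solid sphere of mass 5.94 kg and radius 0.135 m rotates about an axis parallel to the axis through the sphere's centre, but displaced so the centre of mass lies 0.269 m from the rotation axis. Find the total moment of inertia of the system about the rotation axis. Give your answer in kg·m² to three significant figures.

0.473

I_cm = (2/5)MR² = (2/5)(5.94)(0.135)² = 0.043303 kg·m²; centre at d = 0.269 m, so the parallel axis theorem gives I = 0.043303 + (5.94)(0.269)² = 0.47313 kg·m².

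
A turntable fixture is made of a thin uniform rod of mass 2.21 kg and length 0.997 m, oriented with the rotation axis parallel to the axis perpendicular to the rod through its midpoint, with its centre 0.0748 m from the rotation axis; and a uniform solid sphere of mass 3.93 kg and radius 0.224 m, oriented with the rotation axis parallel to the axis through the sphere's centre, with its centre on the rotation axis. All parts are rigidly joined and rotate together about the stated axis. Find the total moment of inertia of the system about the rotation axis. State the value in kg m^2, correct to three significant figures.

0.274

Thin rod: I_cm = (1/12)ML² = (1/12)(2.21)(0.997)² = 0.18306 kg m^2; centre at d = 0.0748 m, so I = I_cm + Md² gives I = 0.18306 + (2.21)(0.0748)² = 0.19543 kg m^2.
Solid sphere: I_cm = (2/5)MR² = (2/5)(3.93)(0.224)² = 0.078877 kg m^2; axis through the centre, so I = 0.078877 kg m^2.
Total I = 0.19543 + 0.078877 = 0.27431 kg m^2.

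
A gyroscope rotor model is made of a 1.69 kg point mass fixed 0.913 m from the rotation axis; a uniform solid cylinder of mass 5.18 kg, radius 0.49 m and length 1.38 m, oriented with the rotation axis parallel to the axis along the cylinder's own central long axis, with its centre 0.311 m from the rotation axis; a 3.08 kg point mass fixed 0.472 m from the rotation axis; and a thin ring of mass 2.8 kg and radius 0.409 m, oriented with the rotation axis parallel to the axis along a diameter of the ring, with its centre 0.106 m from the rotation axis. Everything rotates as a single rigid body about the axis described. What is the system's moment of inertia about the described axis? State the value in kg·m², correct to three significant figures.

3.48

Point mass: I_cm = 0; centre at d = 0.913 m, so the parallel axis theorem gives I = 0 + (1.69)(0.913)² = 1.4087 kg·m².
Solid cylinder: I_cm = (1/2)MR² = (1/2)(5.18)(0.49)² = 0.62186 kg·m²; centre at d = 0.311 m, so the parallel axis theorem gives I = 0.62186 + (5.18)(0.311)² = 1.1229 kg·m².
Point mass: I_cm = 0; centre at d = 0.472 m, so the parallel axis theorem gives I = 0 + (3.08)(0.472)² = 0.68617 kg·m².
Thin ring: I_cm = (1/2)MR² = (1/2)(2.8)(0.409)² = 0.23419 kg·m²; centre at d = 0.106 m, so the parallel axis theorem gives I = 0.23419 + (2.8)(0.106)² = 0.26565 kg·m².
Total I = 1.4087 + 1.1229 + 0.68617 + 0.26565 = 3.4834 kg·m².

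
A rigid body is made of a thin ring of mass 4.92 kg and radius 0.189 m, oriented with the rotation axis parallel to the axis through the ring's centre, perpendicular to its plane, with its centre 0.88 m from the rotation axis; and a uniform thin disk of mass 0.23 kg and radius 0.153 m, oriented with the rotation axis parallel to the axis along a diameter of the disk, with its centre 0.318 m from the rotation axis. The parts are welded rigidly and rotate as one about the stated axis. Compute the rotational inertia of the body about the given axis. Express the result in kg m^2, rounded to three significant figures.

4.01

Thin ring: I_cm = MR² = (4.92)(0.189)² = 0.17575 kg m^2; centre at d = 0.88 m, so the parallel axis theorem gives I = 0.17575 + (4.92)(0.88)² = 3.9858 kg m^2.
Thin disk: I_cm = (1/4)MR² = (1/4)(0.23)(0.153)² = 0.001346 kg m^2; centre at d = 0.318 m, so the parallel axis theorem gives I = 0.001346 + (0.23)(0.318)² = 0.024605 kg m^2.
Total I = 3.9858 + 0.024605 = 4.0104 kg m^2.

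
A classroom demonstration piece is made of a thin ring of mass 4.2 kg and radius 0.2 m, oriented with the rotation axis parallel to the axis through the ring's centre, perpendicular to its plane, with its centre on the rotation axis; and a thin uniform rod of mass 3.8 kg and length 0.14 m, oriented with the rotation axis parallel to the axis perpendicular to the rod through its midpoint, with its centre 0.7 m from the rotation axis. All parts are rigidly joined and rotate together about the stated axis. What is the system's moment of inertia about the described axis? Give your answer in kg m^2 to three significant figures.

2.04

Thin ring: I_cm = MR² = (4.2)(0.2)² = 0.168 kg m^2; axis through the centre, so I = 0.168 kg m^2.
Thin rod: I_cm = (1/12)ML² = (1/12)(3.8)(0.14)² = 0.0062067 kg m^2; centre at d = 0.7 m, so I = I_cm + Md² gives I = 0.0062067 + (3.8)(0.7)² = 1.8682 kg m^2.
Total I = 0.168 + 1.8682 = 2.0362 kg m^2.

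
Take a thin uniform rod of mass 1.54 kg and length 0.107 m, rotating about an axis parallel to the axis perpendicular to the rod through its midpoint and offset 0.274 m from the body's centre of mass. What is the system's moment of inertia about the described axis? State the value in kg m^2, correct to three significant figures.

I_cm = (1/12)ML² = (1/12)(1.54)(0.107)² = 0.0014693 kg m^2; centre at d = 0.274 m, so the parallel axis theorem gives I = 0.0014693 + (1.54)(0.274)² = 0.11709 kg m^2.

0.117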